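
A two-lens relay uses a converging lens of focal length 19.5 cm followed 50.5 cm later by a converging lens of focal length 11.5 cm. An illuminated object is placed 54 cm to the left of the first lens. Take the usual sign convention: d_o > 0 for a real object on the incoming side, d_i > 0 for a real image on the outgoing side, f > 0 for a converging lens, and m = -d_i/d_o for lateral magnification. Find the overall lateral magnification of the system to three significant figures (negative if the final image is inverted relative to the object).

0.767

Lens 1: 1/d_i1 = 1/f_1 - 1/d_o1 = 1/19.5 - 1/54 = 0.03276 cm^-1, so d_i1 = 30.522 cm.
m_1 = -(30.522)/54 = -0.5652.
Object distance for lens 2: d_o2 = 50.5 - 30.522 = 19.978 cm.
Lens 2: 1/d_i2 = 1/f_2 - 1/d_o2 = 1/11.5 - 1/(19.978) = 0.03690 cm^-1, so d_i2 = 27.099 cm.
m_2 = -(27.099)/(19.978) = -1.3564.
The system's lateral magnification is m_1 m_2 = (-0.5652)(-1.3564) = 0.7667.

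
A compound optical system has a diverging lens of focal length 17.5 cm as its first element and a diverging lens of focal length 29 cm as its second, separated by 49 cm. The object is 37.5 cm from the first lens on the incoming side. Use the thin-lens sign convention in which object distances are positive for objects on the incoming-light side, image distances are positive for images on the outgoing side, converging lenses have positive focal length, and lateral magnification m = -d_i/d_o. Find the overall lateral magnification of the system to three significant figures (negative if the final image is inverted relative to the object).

First lens: d_i1 = 1/(1/(-17.5) - 1/37.5) = -11.932 cm.
m_1 = -(-11.932)/37.5 = 0.3182.
The intermediate image is virtual, 11.932 cm to the left of lens 1, so d_o2 = L - d_i1 = 49 - (-11.932) = 60.932 cm.
Second lens: d_i2 = 1/(1/(-29) - 1/(60.932)) = -19.648 cm.
m_2 = -(-19.648)/(60.932) = 0.3225.
The system's lateral magnification is m_1 m_2 = (0.3182)(0.3225) = 0.1026.

0.103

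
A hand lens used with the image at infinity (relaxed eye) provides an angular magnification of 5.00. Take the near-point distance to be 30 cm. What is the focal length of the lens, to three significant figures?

6.00 cm

For the image at infinity, M = D/f.
f = D/M = 30/5.0 = 6.000 cm.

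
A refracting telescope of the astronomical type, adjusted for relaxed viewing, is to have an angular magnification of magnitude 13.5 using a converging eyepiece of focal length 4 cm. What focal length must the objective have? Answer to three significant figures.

|M| = f_obj/|f_eye|, so f_obj = |M| x |f_eye| = 13.5 x 4 = 54.000 cm.

54.0 cm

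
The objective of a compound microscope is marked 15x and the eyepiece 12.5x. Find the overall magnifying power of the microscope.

187.5

The overall magnification of a compound microscope is the product of the objective and eyepiece magnifications:
M = M_obj x M_eye = 15 x 12.5 = 187.5.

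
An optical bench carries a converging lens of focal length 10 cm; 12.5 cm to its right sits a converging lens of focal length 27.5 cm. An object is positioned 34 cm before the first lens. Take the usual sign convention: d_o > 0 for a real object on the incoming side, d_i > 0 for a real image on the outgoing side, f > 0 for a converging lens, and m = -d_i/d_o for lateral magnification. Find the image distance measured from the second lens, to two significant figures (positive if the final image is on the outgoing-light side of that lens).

1.6 cm

Lens 1: 1/d_i1 = 1/f_1 - 1/d_o1 = 1/10 - 1/34 = 0.07059 cm^-1, so d_i1 = 14.167 cm.
This image would form 14.167 cm past lens 1, i.e. 1.667 cm beyond lens 2, so it is a virtual object for lens 2: d_o2 = 12.5 - 14.167 = -1.667 cm.
Lens 2: 1/d_i2 = 1/f_2 - 1/d_o2 = 1/27.5 - 1/(-1.667) = 0.63636 cm^-1, so d_i2 = 1.571 cm.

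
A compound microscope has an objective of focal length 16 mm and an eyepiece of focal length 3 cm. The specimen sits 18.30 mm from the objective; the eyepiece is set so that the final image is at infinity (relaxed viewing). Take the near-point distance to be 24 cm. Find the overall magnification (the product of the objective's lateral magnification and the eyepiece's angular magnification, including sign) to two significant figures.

-56

Convert to cm: f_obj = 16 mm = 1.6 cm; d_o = 18.30 mm = 1.83 cm.
Objective: 1/d_i = 1/f_obj - 1/d_o = 1/1.6 - 1/1.83 = 0.07855 cm^-1, so d_i = 12.730 cm.
m_obj = -d_i/d_o = -12.730/1.83 = -6.957.
Eyepiece angular magnification (image at infinity): M_eye = D/f_e = 24/3 = 8.000.
Overall M = m_obj x M_eye = (-6.957)(8.000) = -55.65.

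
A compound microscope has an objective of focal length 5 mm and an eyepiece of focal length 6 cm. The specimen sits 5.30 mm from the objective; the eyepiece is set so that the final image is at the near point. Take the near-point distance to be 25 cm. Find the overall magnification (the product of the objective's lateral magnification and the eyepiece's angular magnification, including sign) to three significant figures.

-86.1

Convert to cm: f_obj = 5 mm = 0.5 cm; d_o = 5.30 mm = 0.53 cm.
Objective: 1/d_i = 1/f_obj - 1/d_o = 1/0.5 - 1/0.53 = 0.11321 cm^-1, so d_i = 8.833 cm.
m_obj = -d_i/d_o = -8.833/0.53 = -16.667.
Eyepiece angular magnification (image at near point): M_eye = 1 + D/f_e = 1 + 25/6 = 5.167.
Overall M = m_obj x M_eye = (-16.667)(5.167) = -86.11.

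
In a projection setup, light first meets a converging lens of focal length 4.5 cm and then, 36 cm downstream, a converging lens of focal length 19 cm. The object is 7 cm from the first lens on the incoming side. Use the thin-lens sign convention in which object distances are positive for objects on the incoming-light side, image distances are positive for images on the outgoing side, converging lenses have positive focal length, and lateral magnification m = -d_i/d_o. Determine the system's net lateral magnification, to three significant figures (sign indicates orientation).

7.77

Lens 1: 1/d_i1 = 1/f_1 - 1/d_o1 = 1/4.5 - 1/7 = 0.07937 cm^-1, so d_i1 = 12.600 cm.
m_1 = -(12.600)/7 = -1.8000.
That image sits 23.400 cm in front of the second lens, so d_o2 = 23.400 cm.
Lens 2: 1/d_i2 = 1/f_2 - 1/d_o2 = 1/19 - 1/(23.400) = 0.00990 cm^-1, so d_i2 = 101.045 cm.
m_2 = -(101.045)/(23.400) = -4.3182.
Total m = m_1 x m_2 = (-1.8000)(-4.3182) = 7.7727.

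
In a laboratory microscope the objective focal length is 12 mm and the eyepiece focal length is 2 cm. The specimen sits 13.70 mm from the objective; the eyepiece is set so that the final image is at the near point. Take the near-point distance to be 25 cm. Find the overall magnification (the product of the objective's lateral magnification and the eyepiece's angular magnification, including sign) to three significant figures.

-95.3

Convert to cm: f_obj = 12 mm = 1.2 cm; d_o = 13.70 mm = 1.37 cm.
Objective: 1/d_i = 1/f_obj - 1/d_o = 1/1.2 - 1/1.37 = 0.10341 cm^-1, so d_i = 9.671 cm.
m_obj = -d_i/d_o = -9.671/1.37 = -7.059.
Eyepiece angular magnification (image at near point): M_eye = 1 + D/f_e = 1 + 25/2 = 13.500.
Overall M = m_obj x M_eye = (-7.059)(13.500) = -95.29.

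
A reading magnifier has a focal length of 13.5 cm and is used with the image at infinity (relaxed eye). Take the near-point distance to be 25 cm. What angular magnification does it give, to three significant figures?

M = D/f = 25/13.5 = 1.852.

1.85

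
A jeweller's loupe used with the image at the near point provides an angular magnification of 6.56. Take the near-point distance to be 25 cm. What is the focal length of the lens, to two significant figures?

4.5 cm

For the image at the near point, M = 1 + D/f.
f = D/(M - 1) = 25/(6.56 - 1) = 4.496 cm.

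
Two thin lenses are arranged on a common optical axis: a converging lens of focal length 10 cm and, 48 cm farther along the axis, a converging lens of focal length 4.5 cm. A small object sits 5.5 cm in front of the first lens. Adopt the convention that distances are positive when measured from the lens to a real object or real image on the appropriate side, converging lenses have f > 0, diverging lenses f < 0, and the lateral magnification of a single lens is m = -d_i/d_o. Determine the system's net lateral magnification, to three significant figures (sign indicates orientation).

Applying the thin-lens equation to the first lens, 1/10 = 1/5.5 + 1/d_i1, which gives d_i1 = -12.222 cm.
Its lateral magnification is m_1 = -d_i1/d_o1 = -(-12.222)/5.5 = 2.2222.
The intermediate image is virtual, 12.222 cm to the left of lens 1, so d_o2 = L - d_i1 = 48 - (-12.222) = 60.222 cm.
Applying the thin-lens equation again with f_2 = 4.5 cm and d_o2 = 60.222 cm gives d_i2 = 4.863 cm.
m_2 = -(4.863)/(60.222) = -0.0808.
Total m = m_1 x m_2 = (2.2222)(-0.0808) = -0.1795.

-0.179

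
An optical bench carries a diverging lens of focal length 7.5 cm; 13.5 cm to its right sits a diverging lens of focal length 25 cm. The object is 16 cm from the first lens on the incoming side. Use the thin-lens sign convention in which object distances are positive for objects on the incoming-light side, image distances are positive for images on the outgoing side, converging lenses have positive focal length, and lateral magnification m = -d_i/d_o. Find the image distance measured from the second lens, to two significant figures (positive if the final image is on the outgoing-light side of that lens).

Lens 1: 1/d_i1 = 1/f_1 - 1/d_o1 = 1/(-7.5) - 1/16 = -0.19583 cm^-1, so d_i1 = -5.106 cm.
The intermediate image is virtual, 5.106 cm to the left of lens 1, so d_o2 = L - d_i1 = 13.5 - (-5.106) = 18.606 cm.
Lens 2: 1/d_i2 = 1/f_2 - 1/d_o2 = 1/(-25) - 1/(18.606) = -0.09374 cm^-1, so d_i2 = -10.667 cm.

-11 cm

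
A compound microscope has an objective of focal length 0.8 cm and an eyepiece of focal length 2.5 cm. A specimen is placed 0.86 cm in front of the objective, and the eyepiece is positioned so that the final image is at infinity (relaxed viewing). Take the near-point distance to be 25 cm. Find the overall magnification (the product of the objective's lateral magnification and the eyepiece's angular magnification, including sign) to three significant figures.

Objective: 1/d_i = 1/f_obj - 1/d_o = 1/0.8 - 1/0.86 = 0.08721 cm^-1, so d_i = 11.467 cm.
m_obj = -d_i/d_o = -11.467/0.86 = -13.333.
Eyepiece angular magnification (image at infinity): M_eye = D/f_e = 25/2.5 = 10.000.
Overall M = m_obj x M_eye = (-13.333)(10.000) = -133.33.

-133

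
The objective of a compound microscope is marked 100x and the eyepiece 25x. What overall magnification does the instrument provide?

The overall magnification of a compound microscope is the product of the objective and eyepiece magnifications:
M = M_obj x M_eye = 100 x 25 = 2500.

2500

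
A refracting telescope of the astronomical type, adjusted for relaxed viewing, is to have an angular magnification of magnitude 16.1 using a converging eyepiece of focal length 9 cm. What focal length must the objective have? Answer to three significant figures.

145 cm

|M| = f_obj/|f_eye|, so f_obj = |M| x |f_eye| = 16.1 x 9 = 144.900 cm.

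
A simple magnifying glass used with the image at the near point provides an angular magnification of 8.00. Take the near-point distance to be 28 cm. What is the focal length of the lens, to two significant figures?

For the image at the near point, M = 1 + D/f.
f = D/(M - 1) = 28/(8.0 - 1) = 4.000 cm.

4.0 cm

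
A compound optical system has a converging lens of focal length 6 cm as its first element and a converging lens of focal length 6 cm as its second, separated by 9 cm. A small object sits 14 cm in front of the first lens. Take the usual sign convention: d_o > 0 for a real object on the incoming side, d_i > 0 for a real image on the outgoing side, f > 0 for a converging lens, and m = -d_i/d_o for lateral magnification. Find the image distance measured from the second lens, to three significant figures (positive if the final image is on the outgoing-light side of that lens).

Applying the thin-lens equation to the first lens, 1/6 = 1/14 + 1/d_i1, which gives d_i1 = 10.500 cm.
This image would form 10.500 cm past lens 1, i.e. 1.500 cm beyond lens 2, so it is a virtual object for lens 2: d_o2 = 9 - 10.500 = -1.500 cm.
Applying the thin-lens equation again with f_2 = 6 cm and d_o2 = -1.500 cm gives d_i2 = 1.200 cm.

1.20 cm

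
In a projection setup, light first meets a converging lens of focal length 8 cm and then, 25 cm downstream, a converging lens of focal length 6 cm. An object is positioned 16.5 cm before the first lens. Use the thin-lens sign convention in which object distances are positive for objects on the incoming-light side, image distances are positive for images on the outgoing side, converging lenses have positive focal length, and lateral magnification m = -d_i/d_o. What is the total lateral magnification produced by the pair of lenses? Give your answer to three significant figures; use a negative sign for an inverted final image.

Lens 1: 1/d_i1 = 1/f_1 - 1/d_o1 = 1/8 - 1/16.5 = 0.06439 cm^-1, so d_i1 = 15.529 cm.
m_1 = -(15.529)/16.5 = -0.9412.
The intermediate image is 15.529 cm to the right of lens 1, so d_o2 = L - d_i1 = 25 - 15.529 = 9.471 cm.
Lens 2: 1/d_i2 = 1/f_2 - 1/d_o2 = 1/6 - 1/(9.471) = 0.06108 cm^-1, so d_i2 = 16.373 cm.
m_2 = -(16.373)/(9.471) = -1.7288.
Overall magnification: m = m_1 m_2 = 1.6271.

1.63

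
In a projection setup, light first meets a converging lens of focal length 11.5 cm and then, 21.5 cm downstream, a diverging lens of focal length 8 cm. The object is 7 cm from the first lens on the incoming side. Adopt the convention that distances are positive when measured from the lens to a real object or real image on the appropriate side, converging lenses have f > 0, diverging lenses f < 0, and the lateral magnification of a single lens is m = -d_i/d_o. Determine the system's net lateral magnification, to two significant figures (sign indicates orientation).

Lens 1: 1/d_i1 = 1/f_1 - 1/d_o1 = 1/11.5 - 1/7 = -0.05590 cm^-1, so d_i1 = -17.889 cm.
m_1 = -(-17.889)/7 = 2.5556.
With d_i1 < 0 the first image is virtual and lies on the object side; the object distance for lens 2 is d_o2 = 21.5 - (-17.889) = 39.389 cm.
Lens 2: 1/d_i2 = 1/f_2 - 1/d_o2 = 1/(-8) - 1/(39.389) = -0.15039 cm^-1, so d_i2 = -6.649 cm.
m_2 = -(-6.649)/(39.389) = 0.1688.
Overall magnification: m = m_1 m_2 = 0.4314.

0.43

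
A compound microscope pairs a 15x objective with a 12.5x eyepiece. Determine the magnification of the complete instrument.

The overall magnification of a compound microscope is the product of the objective and eyepiece magnifications:
M = M_obj x M_eye = 15 x 12.5 = 187.5.

187.5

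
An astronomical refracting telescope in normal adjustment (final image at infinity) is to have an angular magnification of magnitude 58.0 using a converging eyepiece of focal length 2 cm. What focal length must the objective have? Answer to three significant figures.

|M| = f_obj/|f_eye|, so f_obj = |M| x |f_eye| = 58.0 x 2 = 116.000 cm.

116 cm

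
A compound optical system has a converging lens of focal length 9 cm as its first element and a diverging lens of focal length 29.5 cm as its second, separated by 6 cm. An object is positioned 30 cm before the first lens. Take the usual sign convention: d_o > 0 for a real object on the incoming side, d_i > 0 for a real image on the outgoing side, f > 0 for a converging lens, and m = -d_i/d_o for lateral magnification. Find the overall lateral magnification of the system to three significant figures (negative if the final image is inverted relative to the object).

-0.558

First lens: d_i1 = 1/(1/9 - 1/30) = 12.857 cm.
m_1 = -(12.857)/30 = -0.4286.
This image would form 12.857 cm past lens 1, i.e. 6.857 cm beyond lens 2, so it is a virtual object for lens 2: d_o2 = 6 - 12.857 = -6.857 cm.
Second lens: d_i2 = 1/(1/(-29.5) - 1/(-6.857)) = 8.934 cm.
m_2 = -(8.934)/(-6.857) = 1.3028.
Overall magnification: m = m_1 m_2 = -0.5584.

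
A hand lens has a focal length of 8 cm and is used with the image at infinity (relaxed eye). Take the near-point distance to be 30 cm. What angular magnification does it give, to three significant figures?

3.75

M = D/f = 30/8 = 3.750.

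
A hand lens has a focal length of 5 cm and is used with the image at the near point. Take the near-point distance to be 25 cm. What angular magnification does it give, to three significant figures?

M = 1 + D/f = 1 + 25/5 = 6.000.

6.00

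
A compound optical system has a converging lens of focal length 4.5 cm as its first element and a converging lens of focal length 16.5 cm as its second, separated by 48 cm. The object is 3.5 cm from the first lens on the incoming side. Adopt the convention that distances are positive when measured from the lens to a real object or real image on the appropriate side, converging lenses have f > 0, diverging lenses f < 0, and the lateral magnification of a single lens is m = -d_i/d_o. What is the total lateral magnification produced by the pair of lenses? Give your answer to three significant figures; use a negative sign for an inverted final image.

-1.57

First lens: d_i1 = 1/(1/4.5 - 1/3.5) = -15.750 cm.
m_1 = -(-15.750)/3.5 = 4.5000.
With d_i1 < 0 the first image is virtual and lies on the object side; the object distance for lens 2 is d_o2 = 48 - (-15.750) = 63.750 cm.
Second lens: d_i2 = 1/(1/16.5 - 1/(63.750)) = 22.262 cm.
m_2 = -(22.262)/(63.750) = -0.3492.
The system's lateral magnification is m_1 m_2 = (4.5000)(-0.3492) = -1.5714.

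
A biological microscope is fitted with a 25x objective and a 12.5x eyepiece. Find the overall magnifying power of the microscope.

The overall magnification of a compound microscope is the product of the objective and eyepiece magnifications:
M = M_obj x M_eye = 25 x 12.5 = 312.5.

312.5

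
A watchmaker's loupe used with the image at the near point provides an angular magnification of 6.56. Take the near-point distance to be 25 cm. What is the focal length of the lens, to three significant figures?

For the image at the near point, M = 1 + D/f.
f = D/(M - 1) = 25/(6.56 - 1) = 4.496 cm.

4.50 cm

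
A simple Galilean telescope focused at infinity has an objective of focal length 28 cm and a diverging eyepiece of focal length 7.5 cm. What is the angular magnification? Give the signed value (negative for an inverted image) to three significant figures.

3.73

M = -f_obj/f_eye = -28/(-7.5) = 3.733.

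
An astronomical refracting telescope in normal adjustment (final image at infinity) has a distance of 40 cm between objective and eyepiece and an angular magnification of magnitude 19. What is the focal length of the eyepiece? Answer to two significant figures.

In normal adjustment the tube length equals f_obj + f_eye and |M| = f_obj/f_eye.
So f_obj = 19 f_eye and 19 f_eye + f_eye = 40 cm, giving f_eye = 40/20 = 2.000 cm and f_obj = 38.000 cm.

2.0 cm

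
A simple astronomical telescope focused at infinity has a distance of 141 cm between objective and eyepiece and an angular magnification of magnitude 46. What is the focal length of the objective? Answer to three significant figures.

138 cm

In normal adjustment the tube length equals f_obj + f_eye and |M| = f_obj/f_eye.
So f_obj = 46 f_eye and 46 f_eye + f_eye = 141 cm, giving f_eye = 141/47 = 3.000 cm and f_obj = 138.000 cm.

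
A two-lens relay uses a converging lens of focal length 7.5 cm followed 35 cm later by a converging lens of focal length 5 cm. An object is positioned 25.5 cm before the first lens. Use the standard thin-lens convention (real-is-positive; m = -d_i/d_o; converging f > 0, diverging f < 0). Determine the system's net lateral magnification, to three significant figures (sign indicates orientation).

Lens 1: 1/d_i1 = 1/f_1 - 1/d_o1 = 1/7.5 - 1/25.5 = 0.09412 cm^-1, so d_i1 = 10.625 cm.
m_1 = -(10.625)/25.5 = -0.4167.
The intermediate image is 10.625 cm to the right of lens 1, so d_o2 = L - d_i1 = 35 - 10.625 = 24.375 cm.
Lens 2: 1/d_i2 = 1/f_2 - 1/d_o2 = 1/5 - 1/(24.375) = 0.15897 cm^-1, so d_i2 = 6.290 cm.
m_2 = -(6.290)/(24.375) = -0.2581.
The system's lateral magnification is m_1 m_2 = (-0.4167)(-0.2581) = 0.1075.

0.108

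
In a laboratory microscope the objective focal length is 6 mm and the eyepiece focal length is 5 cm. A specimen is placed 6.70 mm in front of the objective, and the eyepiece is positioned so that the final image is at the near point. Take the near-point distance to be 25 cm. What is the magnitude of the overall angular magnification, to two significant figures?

51

Convert to cm: f_obj = 6 mm = 0.6 cm; d_o = 6.70 mm = 0.67 cm.
Objective: 1/d_i = 1/f_obj - 1/d_o = 1/0.6 - 1/0.67 = 0.17413 cm^-1, so d_i = 5.743 cm.
m_obj = -d_i/d_o = -5.743/0.67 = -8.571.
Eyepiece angular magnification (image at near point): M_eye = 1 + D/f_e = 1 + 25/5 = 6.000.
Overall M = m_obj x M_eye = (-8.571)(6.000) = -51.43.
|M| = 51.43.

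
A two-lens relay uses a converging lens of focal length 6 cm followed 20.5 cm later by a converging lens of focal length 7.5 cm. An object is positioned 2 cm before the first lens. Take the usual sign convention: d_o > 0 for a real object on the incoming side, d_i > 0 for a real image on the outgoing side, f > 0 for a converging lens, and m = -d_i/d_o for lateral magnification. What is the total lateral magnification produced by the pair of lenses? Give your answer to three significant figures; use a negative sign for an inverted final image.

-0.703

Applying the thin-lens equation to the first lens, 1/6 = 1/2 + 1/d_i1, which gives d_i1 = -3.000 cm.
Its lateral magnification is m_1 = -d_i1/d_o1 = -(-3.000)/2 = 1.5000.
The intermediate image is virtual, 3.000 cm to the left of lens 1, so d_o2 = L - d_i1 = 20.5 - (-3.000) = 23.500 cm.
Applying the thin-lens equation again with f_2 = 7.5 cm and d_o2 = 23.500 cm gives d_i2 = 11.016 cm.
m_2 = -(11.016)/(23.500) = -0.4688.
Total m = m_1 x m_2 = (1.5000)(-0.4688) = -0.7031.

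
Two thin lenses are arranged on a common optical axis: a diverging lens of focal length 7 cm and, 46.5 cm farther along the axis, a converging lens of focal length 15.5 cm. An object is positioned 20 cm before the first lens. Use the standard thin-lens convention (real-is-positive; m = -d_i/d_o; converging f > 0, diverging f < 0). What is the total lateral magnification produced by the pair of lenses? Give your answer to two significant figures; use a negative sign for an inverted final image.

-0.11

Lens 1: 1/d_i1 = 1/f_1 - 1/d_o1 = 1/(-7) - 1/20 = -0.19286 cm^-1, so d_i1 = -5.185 cm.
m_1 = -(-5.185)/20 = 0.2593.
The intermediate image is virtual, 5.185 cm to the left of lens 1, so d_o2 = L - d_i1 = 46.5 - (-5.185) = 51.685 cm.
Lens 2: 1/d_i2 = 1/f_2 - 1/d_o2 = 1/15.5 - 1/(51.685) = 0.04517 cm^-1, so d_i2 = 22.139 cm.
m_2 = -(22.139)/(51.685) = -0.4284.
Overall magnification: m = m_1 m_2 = -0.1111.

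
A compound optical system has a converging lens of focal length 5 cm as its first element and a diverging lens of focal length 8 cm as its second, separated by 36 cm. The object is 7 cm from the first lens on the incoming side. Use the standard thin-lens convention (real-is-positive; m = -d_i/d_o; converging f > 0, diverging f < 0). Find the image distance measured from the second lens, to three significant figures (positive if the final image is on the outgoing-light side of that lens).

-5.58 cm

First lens: d_i1 = 1/(1/5 - 1/7) = 17.500 cm.
The intermediate image is 17.500 cm to the right of lens 1, so d_o2 = L - d_i1 = 36 - 17.500 = 18.500 cm.
Second lens: d_i2 = 1/(1/(-8) - 1/(18.500)) = -5.585 cm.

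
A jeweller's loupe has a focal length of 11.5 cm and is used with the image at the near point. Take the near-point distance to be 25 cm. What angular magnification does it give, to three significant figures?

M = 1 + D/f = 1 + 25/11.5 = 3.174.

3.17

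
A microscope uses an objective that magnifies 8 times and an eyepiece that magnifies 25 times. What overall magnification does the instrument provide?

The overall magnification of a compound microscope is the product of the objective and eyepiece magnifications:
M = M_obj x M_eye = 8 x 25 = 200.

200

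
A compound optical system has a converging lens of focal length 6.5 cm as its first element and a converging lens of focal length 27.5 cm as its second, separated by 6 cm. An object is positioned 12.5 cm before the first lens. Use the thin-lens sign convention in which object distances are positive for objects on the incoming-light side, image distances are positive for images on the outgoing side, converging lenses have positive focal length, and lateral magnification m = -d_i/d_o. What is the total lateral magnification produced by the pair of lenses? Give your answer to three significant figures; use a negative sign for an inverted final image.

Applying the thin-lens equation to the first lens, 1/6.5 = 1/12.5 + 1/d_i1, which gives d_i1 = 13.542 cm.
Its lateral magnification is m_1 = -d_i1/d_o1 = -(13.542)/12.5 = -1.0833.
This image would form 13.542 cm past lens 1, i.e. 7.542 cm beyond lens 2, so it is a virtual object for lens 2: d_o2 = 6 - 13.542 = -7.542 cm.
Applying the thin-lens equation again with f_2 = 27.5 cm and d_o2 = -7.542 cm gives d_i2 = 5.919 cm.
m_2 = -(5.919)/(-7.542) = 0.7848.
Total m = m_1 x m_2 = (-1.0833)(0.7848) = -0.8502.

-0.850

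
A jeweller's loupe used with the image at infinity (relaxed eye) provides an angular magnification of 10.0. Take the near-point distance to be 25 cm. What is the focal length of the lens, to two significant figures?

2.5 cm

For the image at infinity, M = D/f.
f = D/M = 25/10.0 = 2.500 cm.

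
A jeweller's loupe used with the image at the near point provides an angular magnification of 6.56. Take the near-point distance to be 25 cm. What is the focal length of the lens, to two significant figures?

For the image at the near point, M = 1 + D/f.
f = D/(M - 1) = 25/(6.56 - 1) = 4.496 cm.

4.5 cm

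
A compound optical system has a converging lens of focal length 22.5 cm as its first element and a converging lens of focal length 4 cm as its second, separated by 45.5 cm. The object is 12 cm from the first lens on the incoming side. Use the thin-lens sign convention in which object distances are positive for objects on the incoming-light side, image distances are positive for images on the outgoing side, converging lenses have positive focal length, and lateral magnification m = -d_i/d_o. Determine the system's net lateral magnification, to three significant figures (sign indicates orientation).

Lens 1: 1/d_i1 = 1/f_1 - 1/d_o1 = 1/22.5 - 1/12 = -0.03889 cm^-1, so d_i1 = -25.714 cm.
m_1 = -(-25.714)/12 = 2.1429.
The intermediate image is virtual, 25.714 cm to the left of lens 1, so d_o2 = L - d_i1 = 45.5 - (-25.714) = 71.214 cm.
Lens 2: 1/d_i2 = 1/f_2 - 1/d_o2 = 1/4 - 1/(71.214) = 0.23596 cm^-1, so d_i2 = 4.238 cm.
m_2 = -(4.238)/(71.214) = -0.0595.
Overall magnification: m = m_1 m_2 = -0.1275.

-0.128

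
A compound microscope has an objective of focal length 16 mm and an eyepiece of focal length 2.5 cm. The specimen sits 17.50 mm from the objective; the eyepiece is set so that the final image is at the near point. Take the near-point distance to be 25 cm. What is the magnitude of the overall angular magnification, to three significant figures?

Convert to cm: f_obj = 16 mm = 1.6 cm; d_o = 17.50 mm = 1.75 cm.
Objective: 1/d_i = 1/f_obj - 1/d_o = 1/1.6 - 1/1.75 = 0.05357 cm^-1, so d_i = 18.667 cm.
m_obj = -d_i/d_o = -18.667/1.75 = -10.667.
Eyepiece angular magnification (image at near point): M_eye = 1 + D/f_e = 1 + 25/2.5 = 11.000.
Overall M = m_obj x M_eye = (-10.667)(11.000) = -117.33.
|M| = 117.33.

117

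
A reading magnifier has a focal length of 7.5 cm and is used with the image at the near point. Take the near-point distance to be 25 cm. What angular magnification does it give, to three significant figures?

4.33

M = 1 + D/f = 1 + 25/7.5 = 4.333.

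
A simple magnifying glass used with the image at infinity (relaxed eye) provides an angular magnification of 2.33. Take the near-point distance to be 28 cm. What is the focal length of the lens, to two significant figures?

For the image at infinity, M = D/f.
f = D/M = 28/2.33 = 12.017 cm.

12 cm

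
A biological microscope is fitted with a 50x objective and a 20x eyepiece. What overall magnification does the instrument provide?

1000

The overall magnification of a compound microscope is the product of the objective and eyepiece magnifications:
M = M_obj x M_eye = 50 x 20 = 1000.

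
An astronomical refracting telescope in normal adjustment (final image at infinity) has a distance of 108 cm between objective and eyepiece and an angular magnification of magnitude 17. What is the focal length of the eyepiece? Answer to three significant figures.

In normal adjustment the tube length equals f_obj + f_eye and |M| = f_obj/f_eye.
So f_obj = 17 f_eye and 17 f_eye + f_eye = 108 cm, giving f_eye = 108/18 = 6.000 cm and f_obj = 102.000 cm.

6.00 cm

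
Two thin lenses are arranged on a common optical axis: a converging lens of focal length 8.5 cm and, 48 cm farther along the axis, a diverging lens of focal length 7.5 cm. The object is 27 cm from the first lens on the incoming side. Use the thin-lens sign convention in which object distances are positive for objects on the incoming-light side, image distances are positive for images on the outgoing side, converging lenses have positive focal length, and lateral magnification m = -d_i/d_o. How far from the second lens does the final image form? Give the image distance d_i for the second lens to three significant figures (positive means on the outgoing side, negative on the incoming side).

First lens: d_i1 = 1/(1/8.5 - 1/27) = 12.405 cm.
The intermediate image is 12.405 cm to the right of lens 1, so d_o2 = L - d_i1 = 48 - 12.405 = 35.595 cm.
Second lens: d_i2 = 1/(1/(-7.5) - 1/(35.595)) = -6.195 cm.

-6.19 cm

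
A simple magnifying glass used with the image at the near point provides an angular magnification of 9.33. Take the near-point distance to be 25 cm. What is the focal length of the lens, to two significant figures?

For the image at the near point, M = 1 + D/f.
f = D/(M - 1) = 25/(9.33 - 1) = 3.001 cm.

3.0 cm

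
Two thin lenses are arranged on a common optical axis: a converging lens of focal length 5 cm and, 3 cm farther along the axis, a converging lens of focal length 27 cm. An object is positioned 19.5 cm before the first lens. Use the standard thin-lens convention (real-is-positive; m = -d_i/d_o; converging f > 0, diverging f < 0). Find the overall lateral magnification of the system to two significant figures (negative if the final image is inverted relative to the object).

-0.30

Lens 1: 1/d_i1 = 1/f_1 - 1/d_o1 = 1/5 - 1/19.5 = 0.14872 cm^-1, so d_i1 = 6.724 cm.
m_1 = -(6.724)/19.5 = -0.3448.
This image would form 6.724 cm past lens 1, i.e. 3.724 cm beyond lens 2, so it is a virtual object for lens 2: d_o2 = 3 - 6.724 = -3.724 cm.
Lens 2: 1/d_i2 = 1/f_2 - 1/d_o2 = 1/27 - 1/(-3.724) = 0.30556 cm^-1, so d_i2 = 3.273 cm.
m_2 = -(3.273)/(-3.724) = 0.8788.
Overall magnification: m = m_1 m_2 = -0.3030.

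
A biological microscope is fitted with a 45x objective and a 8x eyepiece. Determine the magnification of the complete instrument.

The overall magnification of a compound microscope is the product of the objective and eyepiece magnifications:
M = M_obj x M_eye = 45 x 8 = 360.

360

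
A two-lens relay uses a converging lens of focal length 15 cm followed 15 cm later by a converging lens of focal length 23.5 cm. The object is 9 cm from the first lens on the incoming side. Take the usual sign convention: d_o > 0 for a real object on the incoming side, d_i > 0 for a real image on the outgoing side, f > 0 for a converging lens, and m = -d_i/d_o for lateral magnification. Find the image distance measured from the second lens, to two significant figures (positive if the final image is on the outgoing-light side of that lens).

Lens 1: 1/d_i1 = 1/f_1 - 1/d_o1 = 1/15 - 1/9 = -0.04444 cm^-1, so d_i1 = -22.500 cm.
With d_i1 < 0 the first image is virtual and lies on the object side; the object distance for lens 2 is d_o2 = 15 - (-22.500) = 37.500 cm.
Lens 2: 1/d_i2 = 1/f_2 - 1/d_o2 = 1/23.5 - 1/(37.500) = 0.01589 cm^-1, so d_i2 = 62.946 cm.

63 cm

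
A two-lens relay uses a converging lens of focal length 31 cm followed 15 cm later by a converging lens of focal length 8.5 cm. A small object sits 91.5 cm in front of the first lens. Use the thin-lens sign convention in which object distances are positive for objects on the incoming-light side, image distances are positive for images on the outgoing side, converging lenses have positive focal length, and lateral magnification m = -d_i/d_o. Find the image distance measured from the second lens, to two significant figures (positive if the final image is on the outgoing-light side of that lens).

Applying the thin-lens equation to the first lens, 1/31 = 1/91.5 + 1/d_i1, which gives d_i1 = 46.884 cm.
This image would form 46.884 cm past lens 1, i.e. 31.884 cm beyond lens 2, so it is a virtual object for lens 2: d_o2 = 15 - 46.884 = -31.884 cm.
Applying the thin-lens equation again with f_2 = 8.5 cm and d_o2 = -31.884 cm gives d_i2 = 6.711 cm.

6.7 cm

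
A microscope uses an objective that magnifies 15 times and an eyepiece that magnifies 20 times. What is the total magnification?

300

The overall magnification of a compound microscope is the product of the objective and eyepiece magnifications:
M = M_obj x M_eye = 15 x 20 = 300.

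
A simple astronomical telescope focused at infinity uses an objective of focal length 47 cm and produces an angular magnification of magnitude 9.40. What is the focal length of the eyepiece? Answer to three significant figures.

|M| = f_obj/f_eye, so f_eye = f_obj/|M| = 47/9.4 = 5.000 cm.

5.00 cm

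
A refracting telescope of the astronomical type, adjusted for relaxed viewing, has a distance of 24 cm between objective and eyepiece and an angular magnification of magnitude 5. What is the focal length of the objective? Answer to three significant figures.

20.0 cm

In normal adjustment the tube length equals f_obj + f_eye and |M| = f_obj/f_eye.
So f_obj = 5 f_eye and 5 f_eye + f_eye = 24 cm, giving f_eye = 24/6 = 4.000 cm and f_obj = 20.000 cm.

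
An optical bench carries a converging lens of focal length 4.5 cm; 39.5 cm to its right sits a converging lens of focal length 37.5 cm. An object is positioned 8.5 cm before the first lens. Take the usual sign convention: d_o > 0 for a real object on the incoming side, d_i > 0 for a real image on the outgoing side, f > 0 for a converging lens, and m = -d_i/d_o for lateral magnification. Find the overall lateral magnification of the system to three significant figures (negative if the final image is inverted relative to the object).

-5.58

First lens: d_i1 = 1/(1/4.5 - 1/8.5) = 9.563 cm.
m_1 = -(9.563)/8.5 = -1.1250.
Object distance for lens 2: d_o2 = 39.5 - 9.563 = 29.938 cm.
Second lens: d_i2 = 1/(1/37.5 - 1/(29.938)) = -148.450 cm.
m_2 = -(-148.450)/(29.938) = 4.9587.
Overall magnification: m = m_1 m_2 = -5.5785.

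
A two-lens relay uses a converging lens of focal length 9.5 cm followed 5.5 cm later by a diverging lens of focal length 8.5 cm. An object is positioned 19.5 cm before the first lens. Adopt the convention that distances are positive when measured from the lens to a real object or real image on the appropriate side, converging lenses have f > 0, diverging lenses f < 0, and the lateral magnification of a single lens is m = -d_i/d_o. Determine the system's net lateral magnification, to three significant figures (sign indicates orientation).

1.78

Lens 1: 1/d_i1 = 1/f_1 - 1/d_o1 = 1/9.5 - 1/19.5 = 0.05398 cm^-1, so d_i1 = 18.525 cm.
m_1 = -(18.525)/19.5 = -0.9500.
This image would form 18.525 cm past lens 1, i.e. 13.025 cm beyond lens 2, so it is a virtual object for lens 2: d_o2 = 5.5 - 18.525 = -13.025 cm.
Lens 2: 1/d_i2 = 1/f_2 - 1/d_o2 = 1/(-8.5) - 1/(-13.025) = -0.04087 cm^-1, so d_i2 = -24.467 cm.
m_2 = -(-24.467)/(-13.025) = -1.8785.
Overall magnification: m = m_1 m_2 = 1.7845.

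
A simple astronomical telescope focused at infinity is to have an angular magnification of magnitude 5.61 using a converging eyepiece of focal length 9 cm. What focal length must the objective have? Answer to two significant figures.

|M| = f_obj/|f_eye|, so f_obj = |M| x |f_eye| = 5.61 x 9 = 50.490 cm.

50 cm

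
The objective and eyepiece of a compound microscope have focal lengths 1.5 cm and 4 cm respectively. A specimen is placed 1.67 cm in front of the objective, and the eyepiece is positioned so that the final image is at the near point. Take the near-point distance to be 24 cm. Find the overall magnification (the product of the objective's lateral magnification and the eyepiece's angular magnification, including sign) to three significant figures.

-61.8

Objective: 1/d_i = 1/f_obj - 1/d_o = 1/1.5 - 1/1.67 = 0.06786 cm^-1, so d_i = 14.735 cm.
m_obj = -d_i/d_o = -14.735/1.67 = -8.824.
Eyepiece angular magnification (image at near point): M_eye = 1 + D/f_e = 1 + 24/4 = 7.000.
Overall M = m_obj x M_eye = (-8.824)(7.000) = -61.76.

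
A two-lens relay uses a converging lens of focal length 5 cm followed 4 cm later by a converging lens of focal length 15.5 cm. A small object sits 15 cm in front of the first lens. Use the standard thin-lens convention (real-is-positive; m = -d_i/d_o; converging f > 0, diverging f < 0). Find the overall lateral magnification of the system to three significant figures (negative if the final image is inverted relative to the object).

Lens 1: 1/d_i1 = 1/f_1 - 1/d_o1 = 1/5 - 1/15 = 0.13333 cm^-1, so d_i1 = 7.500 cm.
m_1 = -(7.500)/15 = -0.5000.
Since 7.500 cm > 4 cm, the first image lies past the second lens and serves as a virtual object: d_o2 = L - d_i1 = -3.500 cm.
Lens 2: 1/d_i2 = 1/f_2 - 1/d_o2 = 1/15.5 - 1/(-3.500) = 0.35023 cm^-1, so d_i2 = 2.855 cm.
m_2 = -(2.855)/(-3.500) = 0.8158.
The system's lateral magnification is m_1 m_2 = (-0.5000)(0.8158) = -0.4079.

-0.408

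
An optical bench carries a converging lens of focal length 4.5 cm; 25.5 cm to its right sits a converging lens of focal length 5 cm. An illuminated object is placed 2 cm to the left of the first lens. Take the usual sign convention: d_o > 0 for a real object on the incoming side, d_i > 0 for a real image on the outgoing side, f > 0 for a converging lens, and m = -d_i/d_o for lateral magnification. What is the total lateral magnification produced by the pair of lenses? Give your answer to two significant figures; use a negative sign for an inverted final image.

First lens: d_i1 = 1/(1/4.5 - 1/2) = -3.600 cm.
m_1 = -(-3.600)/2 = 1.8000.
The intermediate image is virtual, 3.600 cm to the left of lens 1, so d_o2 = L - d_i1 = 25.5 - (-3.600) = 29.100 cm.
Second lens: d_i2 = 1/(1/5 - 1/(29.100)) = 6.037 cm.
m_2 = -(6.037)/(29.100) = -0.2075.
Total m = m_1 x m_2 = (1.8000)(-0.2075) = -0.3734.

-0.37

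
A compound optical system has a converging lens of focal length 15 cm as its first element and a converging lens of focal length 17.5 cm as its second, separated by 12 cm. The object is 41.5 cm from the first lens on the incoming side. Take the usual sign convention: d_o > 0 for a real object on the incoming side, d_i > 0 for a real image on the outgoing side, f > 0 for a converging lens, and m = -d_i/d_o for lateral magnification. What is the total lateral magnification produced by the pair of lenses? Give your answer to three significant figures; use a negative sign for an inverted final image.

First lens: d_i1 = 1/(1/15 - 1/41.5) = 23.491 cm.
m_1 = -(23.491)/41.5 = -0.5660.
This image would form 23.491 cm past lens 1, i.e. 11.491 cm beyond lens 2, so it is a virtual object for lens 2: d_o2 = 12 - 23.491 = -11.491 cm.
Second lens: d_i2 = 1/(1/17.5 - 1/(-11.491)) = 6.936 cm.
m_2 = -(6.936)/(-11.491) = 0.6036.
Total m = m_1 x m_2 = (-0.5660)(0.6036) = -0.3417.

-0.342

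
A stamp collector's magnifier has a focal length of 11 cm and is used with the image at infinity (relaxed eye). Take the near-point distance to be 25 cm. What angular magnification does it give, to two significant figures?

2.3

M = D/f = 25/11 = 2.273.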